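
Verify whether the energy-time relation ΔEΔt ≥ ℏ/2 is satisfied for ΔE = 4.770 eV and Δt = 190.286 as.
Yes, it satisfies the uncertainty relation.

Calculate the product ΔEΔt:
ΔE = 4.770 eV = 7.642e-19 J
ΔEΔt = (7.642e-19 J) × (1.903e-16 s)
ΔEΔt = 1.454e-34 J·s

Compare to the minimum allowed value ℏ/2:
ℏ/2 = 5.273e-35 J·s

Since ΔEΔt = 1.454e-34 J·s ≥ 5.273e-35 J·s = ℏ/2,
this satisfies the uncertainty relation.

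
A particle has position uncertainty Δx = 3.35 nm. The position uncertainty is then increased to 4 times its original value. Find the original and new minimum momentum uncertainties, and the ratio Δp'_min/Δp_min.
Original Δp_min = 1.574 × 10^-26 kg·m/s; new Δp'_min = 3.935 × 10^-27 kg·m/s; ratio Δp'_min/Δp_min = 1/4.

From the uncertainty principle ΔxΔp ≥ ℏ/2, the minimum momentum uncertainty is Δp_min = ℏ/(2Δx).

Original (Δx = 3.35 nm = 3.350e-09 m):
Δp_min = (1.055e-34 J·s)/(2 × 3.350e-09 m) = 1.574e-26 kg·m/s

When Δx → 4Δx:
Δp'_min = ℏ/(2 × 4Δx) = (1/4) × ℏ/(2Δx) = (1/4) × Δp_min
Δp'_min = 1/4 × 1.574e-26 kg·m/s = 3.935e-27 kg·m/s

Since Δp_min ∝ 1/Δx, when Δx is increased to 4 times its original value, Δp_min decreases to 1/4 of its original value.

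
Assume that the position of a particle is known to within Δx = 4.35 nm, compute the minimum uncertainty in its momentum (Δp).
1.212 × 10^-26 kg·m/s

Using the Heisenberg uncertainty principle:
ΔxΔp ≥ ℏ/2

The minimum uncertainty in momentum is:
Δp_min = ℏ/(2Δx)
Δp_min = (1.055e-34 J·s) / (2 × 4.350e-09 m)
Δp_min = 1.212e-26 kg·m/s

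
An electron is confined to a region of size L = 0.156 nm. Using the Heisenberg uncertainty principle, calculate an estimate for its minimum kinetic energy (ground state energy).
391.394 meV

Using the uncertainty principle to estimate ground state energy:

1. The position uncertainty is approximately the confinement size:
   Δx ≈ L = 1.560e-10 m

2. From ΔxΔp ≥ ℏ/2, the minimum momentum uncertainty is:
   Δp ≈ ℏ/(2L) = 3.380e-25 kg·m/s

3. The kinetic energy is approximately:
   KE ≈ (Δp)²/(2m) = (3.380e-25)²/(2 × 9.109e-31 kg)
   KE ≈ 6.271e-20 J = 391.394 meV

This is an order-of-magnitude estimate of the ground state energy.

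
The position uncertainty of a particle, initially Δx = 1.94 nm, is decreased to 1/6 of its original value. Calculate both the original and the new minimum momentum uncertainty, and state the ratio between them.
Original Δp_min = 2.718 × 10^-26 kg·m/s; new Δp'_min = 1.631 × 10^-25 kg·m/s; ratio Δp'_min/Δp_min = 6.

From the uncertainty principle ΔxΔp ≥ ℏ/2, the minimum momentum uncertainty is Δp_min = ℏ/(2Δx).

Original (Δx = 1.94 nm = 1.940e-09 m):
Δp_min = (1.055e-34 J·s)/(2 × 1.940e-09 m) = 2.718e-26 kg·m/s

When Δx → (1/6)Δx:
Δp'_min = ℏ/(2 × (1/6)Δx) = 6 × ℏ/(2Δx) = 6 × Δp_min
Δp'_min = 6 × 2.718e-26 kg·m/s = 1.631e-25 kg·m/s

Since Δp_min ∝ 1/Δx, when Δx is decreased to 1/6 of its original value, Δp_min increases to 6 times its original value.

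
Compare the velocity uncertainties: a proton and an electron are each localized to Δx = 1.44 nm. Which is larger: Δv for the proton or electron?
The electron has the larger minimum velocity uncertainty, by a ratio of 1836.2.

For both particles, Δp_min = ℏ/(2Δx) = 3.662e-26 kg·m/s (same for both).

The velocity uncertainty is Δv = Δp/m:
- proton: Δv = 3.662e-26 / 1.673e-27 = 2.189e+01 m/s = 21.892 m/s
- electron: Δv = 3.662e-26 / 9.109e-31 = 4.020e+04 m/s = 40.197 km/s

Ratio: 4.020e+04 / 2.189e+01 = 1836.2

The lighter particle has larger velocity uncertainty because Δv ∝ 1/m.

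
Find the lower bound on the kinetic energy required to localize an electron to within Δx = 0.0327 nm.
8.908 eV

Localizing a particle requires giving it sufficient momentum uncertainty:

1. From uncertainty principle: Δp ≥ ℏ/(2Δx)
   Δp_min = (1.055e-34 J·s) / (2 × 3.270e-11 m)
   Δp_min = 1.612e-24 kg·m/s

2. This momentum uncertainty corresponds to kinetic energy:
   KE ≈ (Δp)²/(2m) = (1.612e-24)²/(2 × 9.109e-31 kg)
   KE = 1.427e-18 J = 8.908 eV

Tighter localization requires more energy.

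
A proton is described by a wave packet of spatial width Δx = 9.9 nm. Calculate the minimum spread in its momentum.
5.326 × 10^-27 kg·m/s

For a wave packet, the spatial width Δx and momentum spread Δp are related by the uncertainty principle:
ΔxΔp ≥ ℏ/2

The minimum momentum spread is:
Δp_min = ℏ/(2Δx)
Δp_min = (1.055e-34 J·s) / (2 × 9.900e-09 m)
Δp_min = 5.326e-27 kg·m/s

A wave packet cannot have both a well-defined position and well-defined momentum.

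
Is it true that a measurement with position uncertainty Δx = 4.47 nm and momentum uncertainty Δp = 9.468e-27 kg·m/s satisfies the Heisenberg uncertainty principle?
No, it violates the uncertainty principle (impossible measurement).

Calculate the product ΔxΔp:
ΔxΔp = (4.470e-09 m) × (9.468e-27 kg·m/s)
ΔxΔp = 4.232e-35 J·s

Compare to the minimum allowed value ℏ/2:
ℏ/2 = 5.273e-35 J·s

Since ΔxΔp = 4.232e-35 J·s < 5.273e-35 J·s = ℏ/2,
the measurement violates the uncertainty principle.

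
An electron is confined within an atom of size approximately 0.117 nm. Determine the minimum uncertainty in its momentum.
4.507 × 10^-25 kg·m/s

Using the Heisenberg uncertainty principle:
ΔxΔp ≥ ℏ/2

With Δx ≈ L = 1.170e-10 m (the confinement size):
Δp_min = ℏ/(2Δx)
Δp_min = (1.055e-34 J·s) / (2 × 1.170e-10 m)
Δp_min = 4.507e-25 kg·m/s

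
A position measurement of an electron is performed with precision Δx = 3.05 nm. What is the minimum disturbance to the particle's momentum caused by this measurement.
1.729 × 10^-26 kg·m/s

The uncertainty principle implies that measuring position disturbs momentum:
ΔxΔp ≥ ℏ/2

When we measure position with precision Δx, we necessarily introduce a momentum uncertainty:
Δp ≥ ℏ/(2Δx)
Δp_min = (1.055e-34 J·s) / (2 × 3.050e-09 m)
Δp_min = 1.729e-26 kg·m/s

The more precisely we measure position, the greater the momentum disturbance.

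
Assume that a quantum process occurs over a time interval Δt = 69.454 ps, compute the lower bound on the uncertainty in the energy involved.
4.738 μeV

Using the energy-time uncertainty principle:
ΔEΔt ≥ ℏ/2

The minimum uncertainty in energy is:
ΔE_min = ℏ/(2Δt)
ΔE_min = (1.055e-34 J·s) / (2 × 6.945e-11 s)
ΔE_min = 7.592e-25 J = 4.738 μeV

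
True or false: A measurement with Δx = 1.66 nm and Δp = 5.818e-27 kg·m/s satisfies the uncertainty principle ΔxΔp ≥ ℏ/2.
No, it violates the uncertainty principle (impossible measurement).

Calculate the product ΔxΔp:
ΔxΔp = (1.660e-09 m) × (5.818e-27 kg·m/s)
ΔxΔp = 9.658e-36 J·s

Compare to the minimum allowed value ℏ/2:
ℏ/2 = 5.273e-35 J·s

Since ΔxΔp = 9.658e-36 J·s < 5.273e-35 J·s = ℏ/2,
the measurement violates the uncertainty principle.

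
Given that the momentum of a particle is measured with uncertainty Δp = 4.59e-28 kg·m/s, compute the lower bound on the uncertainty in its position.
114.877 nm

Using the Heisenberg uncertainty principle:
ΔxΔp ≥ ℏ/2

The minimum uncertainty in position is:
Δx_min = ℏ/(2Δp)
Δx_min = (1.055e-34 J·s) / (2 × 4.590e-28 kg·m/s)
Δx_min = 1.149e-07 m = 114.877 nm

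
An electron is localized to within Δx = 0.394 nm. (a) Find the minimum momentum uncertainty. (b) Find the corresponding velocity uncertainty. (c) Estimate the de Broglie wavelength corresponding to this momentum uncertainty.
(a) Δp_min = 1.338 × 10^-25 kg·m/s
(b) Δv_min = 146.913 km/s
(c) λ_dB = 4.951 nm

Step-by-step:

(a) From the uncertainty principle:
Δp_min = ℏ/(2Δx) = (1.055e-34 J·s)/(2 × 3.940e-10 m) = 1.338e-25 kg·m/s

(b) The velocity uncertainty:
Δv = Δp/m = (1.338e-25 kg·m/s)/(9.109e-31 kg) = 1.469e+05 m/s = 146.913 km/s

(c) The de Broglie wavelength for this momentum:
λ = h/p = (6.626e-34 J·s)/(1.338e-25 kg·m/s) = 4.951e-09 m = 4.951 nm

Note: The de Broglie wavelength is comparable to the localization size, as expected from wave-particle duality.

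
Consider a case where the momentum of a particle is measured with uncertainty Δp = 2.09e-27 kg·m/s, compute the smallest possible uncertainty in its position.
25.229 nm

Using the Heisenberg uncertainty principle:
ΔxΔp ≥ ℏ/2

The minimum uncertainty in position is:
Δx_min = ℏ/(2Δp)
Δx_min = (1.055e-34 J·s) / (2 × 2.090e-27 kg·m/s)
Δx_min = 2.523e-08 m = 25.229 nm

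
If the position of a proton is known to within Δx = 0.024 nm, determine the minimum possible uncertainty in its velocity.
1.314 km/s

Using the Heisenberg uncertainty principle and Δp = mΔv:
ΔxΔp ≥ ℏ/2
Δx(mΔv) ≥ ℏ/2

The minimum uncertainty in velocity is:
Δv_min = ℏ/(2mΔx)
Δv_min = (1.055e-34 J·s) / (2 × 1.673e-27 kg × 2.400e-11 m)
Δv_min = 1.314e+03 m/s = 1.314 km/s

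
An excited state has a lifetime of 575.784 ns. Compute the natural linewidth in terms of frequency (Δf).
138.207 kHz

Using the energy-time uncertainty principle and E = hf:
ΔEΔt ≥ ℏ/2
hΔf·Δt ≥ ℏ/2

The minimum frequency uncertainty is:
Δf = ℏ/(2hτ) = 1/(4πτ)
Δf = 1/(4π × 5.758e-07 s)
Δf = 1.382e+05 Hz = 138.207 kHz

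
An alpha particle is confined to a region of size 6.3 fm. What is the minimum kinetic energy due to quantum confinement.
32.900 keV

Using the uncertainty principle:

1. Position uncertainty: Δx ≈ 6.300e-15 m
2. Minimum momentum uncertainty: Δp = ℏ/(2Δx) = 8.370e-21 kg·m/s
3. Minimum kinetic energy:
   KE = (Δp)²/(2m) = (8.370e-21)²/(2 × 6.645e-27 kg)
   KE = 5.271e-15 J = 32.900 keV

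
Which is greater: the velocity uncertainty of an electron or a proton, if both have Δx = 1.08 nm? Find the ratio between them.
The electron has the larger minimum velocity uncertainty, by a ratio of 1836.2.

For both particles, Δp_min = ℏ/(2Δx) = 4.882e-26 kg·m/s (same for both).

The velocity uncertainty is Δv = Δp/m:
- electron: Δv = 4.882e-26 / 9.109e-31 = 5.360e+04 m/s = 53.596 km/s
- proton: Δv = 4.882e-26 / 1.673e-27 = 2.919e+01 m/s = 29.189 m/s

Ratio: 5.360e+04 / 2.919e+01 = 1836.2

The lighter particle has larger velocity uncertainty because Δv ∝ 1/m.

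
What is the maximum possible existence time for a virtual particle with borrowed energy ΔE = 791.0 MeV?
4.161 × 10^-25 s

Using the energy-time uncertainty principle:
ΔEΔt ≥ ℏ/2

For a virtual particle borrowing energy ΔE, the maximum lifetime is:
Δt_max = ℏ/(2ΔE)

Converting energy:
ΔE = 791.0 MeV = 1.267e-10 J

Δt_max = (1.055e-34 J·s) / (2 × 1.267e-10 J)
Δt_max = 4.161e-25 s = 4.161 × 10^-25 s

Virtual particles with higher borrowed energy exist for shorter times.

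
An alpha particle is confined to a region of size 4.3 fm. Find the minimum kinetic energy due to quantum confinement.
70.622 keV

Using the uncertainty principle:

1. Position uncertainty: Δx ≈ 4.300e-15 m
2. Minimum momentum uncertainty: Δp = ℏ/(2Δx) = 1.226e-20 kg·m/s
3. Minimum kinetic energy:
   KE = (Δp)²/(2m) = (1.226e-20)²/(2 × 6.645e-27 kg)
   KE = 1.131e-14 J = 70.622 keV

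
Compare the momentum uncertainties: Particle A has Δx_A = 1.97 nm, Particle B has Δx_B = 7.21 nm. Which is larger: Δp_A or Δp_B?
Particle A has the larger minimum momentum uncertainty, by a factor of 3.66.

For each particle, the minimum momentum uncertainty is Δp_min = ℏ/(2Δx):

Particle A: Δp_A = ℏ/(2×1.970e-09 m) = 2.677e-26 kg·m/s
Particle B: Δp_B = ℏ/(2×7.210e-09 m) = 7.313e-27 kg·m/s

Ratio: Δp_A/Δp_B = 3.66

Since Δp_min ∝ 1/Δx, the particle with smaller position uncertainty (A) has larger momentum uncertainty.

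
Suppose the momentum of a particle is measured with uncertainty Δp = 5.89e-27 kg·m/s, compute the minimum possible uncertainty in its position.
8.952 nm

Using the Heisenberg uncertainty principle:
ΔxΔp ≥ ℏ/2

The minimum uncertainty in position is:
Δx_min = ℏ/(2Δp)
Δx_min = (1.055e-34 J·s) / (2 × 5.890e-27 kg·m/s)
Δx_min = 8.952e-09 m = 8.952 nm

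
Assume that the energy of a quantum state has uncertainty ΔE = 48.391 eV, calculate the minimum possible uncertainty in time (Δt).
6.801 as

Using the energy-time uncertainty principle:
ΔEΔt ≥ ℏ/2

The minimum uncertainty in time is:
Δt_min = ℏ/(2ΔE)
Δt_min = (1.055e-34 J·s) / (2 × 7.753e-18 J)
Δt_min = 6.801e-18 s = 6.801 as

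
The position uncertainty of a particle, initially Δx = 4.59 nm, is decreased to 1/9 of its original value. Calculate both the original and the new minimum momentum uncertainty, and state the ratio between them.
Original Δp_min = 1.149 × 10^-26 kg·m/s; new Δp'_min = 1.034 × 10^-25 kg·m/s; ratio Δp'_min/Δp_min = 9.

From the uncertainty principle ΔxΔp ≥ ℏ/2, the minimum momentum uncertainty is Δp_min = ℏ/(2Δx).

Original (Δx = 4.59 nm = 4.590e-09 m):
Δp_min = (1.055e-34 J·s)/(2 × 4.590e-09 m) = 1.149e-26 kg·m/s

When Δx → (1/9)Δx:
Δp'_min = ℏ/(2 × (1/9)Δx) = 9 × ℏ/(2Δx) = 9 × Δp_min
Δp'_min = 9 × 1.149e-26 kg·m/s = 1.034e-25 kg·m/s

Since Δp_min ∝ 1/Δx, when Δx is decreased to 1/9 of its original value, Δp_min increases to 9 times its original value.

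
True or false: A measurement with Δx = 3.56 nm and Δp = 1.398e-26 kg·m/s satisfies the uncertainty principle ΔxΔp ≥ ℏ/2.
No, it violates the uncertainty principle (impossible measurement).

Calculate the product ΔxΔp:
ΔxΔp = (3.560e-09 m) × (1.398e-26 kg·m/s)
ΔxΔp = 4.977e-35 J·s

Compare to the minimum allowed value ℏ/2:
ℏ/2 = 5.273e-35 J·s

Since ΔxΔp = 4.977e-35 J·s < 5.273e-35 J·s = ℏ/2,
the measurement violates the uncertainty principle.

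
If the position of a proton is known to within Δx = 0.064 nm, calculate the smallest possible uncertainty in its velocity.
492.571 m/s

Using the Heisenberg uncertainty principle and Δp = mΔv:
ΔxΔp ≥ ℏ/2
Δx(mΔv) ≥ ℏ/2

The minimum uncertainty in velocity is:
Δv_min = ℏ/(2mΔx)
Δv_min = (1.055e-34 J·s) / (2 × 1.673e-27 kg × 6.400e-11 m)
Δv_min = 4.926e+02 m/s = 492.571 m/s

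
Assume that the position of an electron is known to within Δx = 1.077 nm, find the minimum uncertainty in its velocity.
53.745 km/s

Using the Heisenberg uncertainty principle and Δp = mΔv:
ΔxΔp ≥ ℏ/2
Δx(mΔv) ≥ ℏ/2

The minimum uncertainty in velocity is:
Δv_min = ℏ/(2mΔx)
Δv_min = (1.055e-34 J·s) / (2 × 9.109e-31 kg × 1.077e-09 m)
Δv_min = 5.375e+04 m/s = 53.745 km/s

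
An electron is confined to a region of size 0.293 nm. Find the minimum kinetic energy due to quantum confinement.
110.950 meV

Using the uncertainty principle:

1. Position uncertainty: Δx ≈ 2.930e-10 m
2. Minimum momentum uncertainty: Δp = ℏ/(2Δx) = 1.800e-25 kg·m/s
3. Minimum kinetic energy:
   KE = (Δp)²/(2m) = (1.800e-25)²/(2 × 9.109e-31 kg)
   KE = 1.778e-20 J = 110.950 meV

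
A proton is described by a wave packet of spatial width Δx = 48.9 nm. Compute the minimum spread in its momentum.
1.078 × 10^-27 kg·m/s

For a wave packet, the spatial width Δx and momentum spread Δp are related by the uncertainty principle:
ΔxΔp ≥ ℏ/2

The minimum momentum spread is:
Δp_min = ℏ/(2Δx)
Δp_min = (1.055e-34 J·s) / (2 × 4.890e-08 m)
Δp_min = 1.078e-27 kg·m/s

A wave packet cannot have both a well-defined position and well-defined momentum.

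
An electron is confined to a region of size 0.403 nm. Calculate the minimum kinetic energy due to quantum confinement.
58.648 meV

Using the uncertainty principle:

1. Position uncertainty: Δx ≈ 4.030e-10 m
2. Minimum momentum uncertainty: Δp = ℏ/(2Δx) = 1.308e-25 kg·m/s
3. Minimum kinetic energy:
   KE = (Δp)²/(2m) = (1.308e-25)²/(2 × 9.109e-31 kg)
   KE = 9.396e-21 J = 58.648 meV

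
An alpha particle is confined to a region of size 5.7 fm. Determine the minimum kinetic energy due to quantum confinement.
40.191 keV

Using the uncertainty principle:

1. Position uncertainty: Δx ≈ 5.700e-15 m
2. Minimum momentum uncertainty: Δp = ℏ/(2Δx) = 9.251e-21 kg·m/s
3. Minimum kinetic energy:
   KE = (Δp)²/(2m) = (9.251e-21)²/(2 × 6.645e-27 kg)
   KE = 6.439e-15 J = 40.191 keV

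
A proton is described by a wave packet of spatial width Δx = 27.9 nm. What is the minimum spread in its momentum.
1.890 × 10^-27 kg·m/s

For a wave packet, the spatial width Δx and momentum spread Δp are related by the uncertainty principle:
ΔxΔp ≥ ℏ/2

The minimum momentum spread is:
Δp_min = ℏ/(2Δx)
Δp_min = (1.055e-34 J·s) / (2 × 2.790e-08 m)
Δp_min = 1.890e-27 kg·m/s

A wave packet cannot have both a well-defined position and well-defined momentum.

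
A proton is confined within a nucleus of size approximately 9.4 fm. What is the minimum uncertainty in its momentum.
5.609 × 10^-21 kg·m/s

Using the Heisenberg uncertainty principle:
ΔxΔp ≥ ℏ/2

With Δx ≈ L = 9.400e-15 m (the confinement size):
Δp_min = ℏ/(2Δx)
Δp_min = (1.055e-34 J·s) / (2 × 9.400e-15 m)
Δp_min = 5.609e-21 kg·m/s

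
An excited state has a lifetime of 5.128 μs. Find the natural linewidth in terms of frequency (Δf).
15.518 kHz

Using the energy-time uncertainty principle and E = hf:
ΔEΔt ≥ ℏ/2
hΔf·Δt ≥ ℏ/2

The minimum frequency uncertainty is:
Δf = ℏ/(2hτ) = 1/(4πτ)
Δf = 1/(4π × 5.128e-06 s)
Δf = 1.552e+04 Hz = 15.518 kHz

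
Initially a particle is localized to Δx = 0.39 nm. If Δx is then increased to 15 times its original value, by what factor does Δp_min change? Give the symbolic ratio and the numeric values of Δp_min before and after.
Original Δp_min = 1.352 × 10^-25 kg·m/s; new Δp'_min = 9.013 × 10^-27 kg·m/s; ratio Δp'_min/Δp_min = 1/15.

From the uncertainty principle ΔxΔp ≥ ℏ/2, the minimum momentum uncertainty is Δp_min = ℏ/(2Δx).

Original (Δx = 0.39 nm = 3.900e-10 m):
Δp_min = (1.055e-34 J·s)/(2 × 3.900e-10 m) = 1.352e-25 kg·m/s

When Δx → 15Δx:
Δp'_min = ℏ/(2 × 15Δx) = (1/15) × ℏ/(2Δx) = (1/15) × Δp_min
Δp'_min = 1/15 × 1.352e-25 kg·m/s = 9.013e-27 kg·m/s

Since Δp_min ∝ 1/Δx, when Δx is increased to 15 times its original value, Δp_min decreases to 1/15 of its original value.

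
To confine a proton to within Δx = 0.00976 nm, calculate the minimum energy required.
54.457 meV

Localizing a particle requires giving it sufficient momentum uncertainty:

1. From uncertainty principle: Δp ≥ ℏ/(2Δx)
   Δp_min = (1.055e-34 J·s) / (2 × 9.760e-12 m)
   Δp_min = 5.403e-24 kg·m/s

2. This momentum uncertainty corresponds to kinetic energy:
   KE ≈ (Δp)²/(2m) = (5.403e-24)²/(2 × 1.673e-27 kg)
   KE = 8.725e-21 J = 54.457 meV

Tighter localization requires more energy.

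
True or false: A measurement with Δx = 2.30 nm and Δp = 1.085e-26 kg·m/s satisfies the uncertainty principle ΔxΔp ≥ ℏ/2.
No, it violates the uncertainty principle (impossible measurement).

Calculate the product ΔxΔp:
ΔxΔp = (2.300e-09 m) × (1.085e-26 kg·m/s)
ΔxΔp = 2.495e-35 J·s

Compare to the minimum allowed value ℏ/2:
ℏ/2 = 5.273e-35 J·s

Since ΔxΔp = 2.495e-35 J·s < 5.273e-35 J·s = ℏ/2,
the measurement violates the uncertainty principle.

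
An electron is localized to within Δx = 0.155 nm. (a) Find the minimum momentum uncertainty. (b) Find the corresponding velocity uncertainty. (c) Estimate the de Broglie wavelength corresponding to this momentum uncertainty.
(a) Δp_min = 3.402 × 10^-25 kg·m/s
(b) Δv_min = 373.444 km/s
(c) λ_dB = 1.948 nm

Step-by-step:

(a) From the uncertainty principle:
Δp_min = ℏ/(2Δx) = (1.055e-34 J·s)/(2 × 1.550e-10 m) = 3.402e-25 kg·m/s

(b) The velocity uncertainty:
Δv = Δp/m = (3.402e-25 kg·m/s)/(9.109e-31 kg) = 3.734e+05 m/s = 373.444 km/s

(c) The de Broglie wavelength for this momentum:
λ = h/p = (6.626e-34 J·s)/(3.402e-25 kg·m/s) = 1.948e-09 m = 1.948 nm

Note: The de Broglie wavelength is comparable to the localization size, as expected from wave-particle duality.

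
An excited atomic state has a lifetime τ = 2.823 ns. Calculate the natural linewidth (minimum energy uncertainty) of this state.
116.580 neV

Using the energy-time uncertainty principle:
ΔEΔt ≥ ℏ/2

The lifetime τ represents the time uncertainty Δt.
The natural linewidth (minimum energy uncertainty) is:

ΔE = ℏ/(2τ)
ΔE = (1.055e-34 J·s) / (2 × 2.823e-09 s)
ΔE = 1.868e-26 J = 116.580 neV

This natural linewidth limits the precision of spectroscopic measurements.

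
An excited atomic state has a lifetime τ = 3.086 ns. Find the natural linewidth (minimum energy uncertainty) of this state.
106.645 neV

Using the energy-time uncertainty principle:
ΔEΔt ≥ ℏ/2

The lifetime τ represents the time uncertainty Δt.
The natural linewidth (minimum energy uncertainty) is:

ΔE = ℏ/(2τ)
ΔE = (1.055e-34 J·s) / (2 × 3.086e-09 s)
ΔE = 1.709e-26 J = 106.645 neV

This natural linewidth limits the precision of spectroscopic measurements.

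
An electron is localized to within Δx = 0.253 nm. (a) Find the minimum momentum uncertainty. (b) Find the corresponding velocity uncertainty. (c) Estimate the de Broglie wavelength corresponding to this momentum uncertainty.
(a) Δp_min = 2.084 × 10^-25 kg·m/s
(b) Δv_min = 228.790 km/s
(c) λ_dB = 3.179 nm

Step-by-step:

(a) From the uncertainty principle:
Δp_min = ℏ/(2Δx) = (1.055e-34 J·s)/(2 × 2.530e-10 m) = 2.084e-25 kg·m/s

(b) The velocity uncertainty:
Δv = Δp/m = (2.084e-25 kg·m/s)/(9.109e-31 kg) = 2.288e+05 m/s = 228.790 km/s

(c) The de Broglie wavelength for this momentum:
λ = h/p = (6.626e-34 J·s)/(2.084e-25 kg·m/s) = 3.179e-09 m = 3.179 nm

Note: The de Broglie wavelength is comparable to the localization size, as expected from wave-particle duality.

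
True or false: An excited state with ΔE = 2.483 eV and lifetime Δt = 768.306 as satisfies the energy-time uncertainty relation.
Yes, it satisfies the uncertainty relation.

Calculate the product ΔEΔt:
ΔE = 2.483 eV = 3.978e-19 J
ΔEΔt = (3.978e-19 J) × (7.683e-16 s)
ΔEΔt = 3.056e-34 J·s

Compare to the minimum allowed value ℏ/2:
ℏ/2 = 5.273e-35 J·s

Since ΔEΔt = 3.056e-34 J·s ≥ 5.273e-35 J·s = ℏ/2,
this satisfies the uncertainty relation.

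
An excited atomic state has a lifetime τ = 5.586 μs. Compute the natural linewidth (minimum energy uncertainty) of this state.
58.916 peV

Using the energy-time uncertainty principle:
ΔEΔt ≥ ℏ/2

The lifetime τ represents the time uncertainty Δt.
The natural linewidth (minimum energy uncertainty) is:

ΔE = ℏ/(2τ)
ΔE = (1.055e-34 J·s) / (2 × 5.586e-06 s)
ΔE = 9.439e-30 J = 58.916 peV

This natural linewidth limits the precision of spectroscopic measurements.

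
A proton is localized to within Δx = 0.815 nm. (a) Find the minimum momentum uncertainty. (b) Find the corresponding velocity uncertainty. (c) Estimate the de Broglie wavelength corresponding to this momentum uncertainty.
(a) Δp_min = 6.470 × 10^-26 kg·m/s
(b) Δv_min = 38.680 m/s
(c) λ_dB = 10.242 nm

Step-by-step:

(a) From the uncertainty principle:
Δp_min = ℏ/(2Δx) = (1.055e-34 J·s)/(2 × 8.150e-10 m) = 6.470e-26 kg·m/s

(b) The velocity uncertainty:
Δv = Δp/m = (6.470e-26 kg·m/s)/(1.673e-27 kg) = 3.868e+01 m/s = 38.680 m/s

(c) The de Broglie wavelength for this momentum:
λ = h/p = (6.626e-34 J·s)/(6.470e-26 kg·m/s) = 1.024e-08 m = 10.242 nm

Note: The de Broglie wavelength is comparable to the localization size, as expected from wave-particle duality.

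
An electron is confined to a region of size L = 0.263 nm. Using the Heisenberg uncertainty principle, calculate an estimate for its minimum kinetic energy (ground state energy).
137.706 meV

Using the uncertainty principle to estimate ground state energy:

1. The position uncertainty is approximately the confinement size:
   Δx ≈ L = 2.630e-10 m

2. From ΔxΔp ≥ ℏ/2, the minimum momentum uncertainty is:
   Δp ≈ ℏ/(2L) = 2.005e-25 kg·m/s

3. The kinetic energy is approximately:
   KE ≈ (Δp)²/(2m) = (2.005e-25)²/(2 × 9.109e-31 kg)
   KE ≈ 2.206e-20 J = 137.706 meV

This is an order-of-magnitude estimate of the ground state energy.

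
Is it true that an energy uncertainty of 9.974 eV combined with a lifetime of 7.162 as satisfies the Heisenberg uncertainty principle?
No, it violates the uncertainty relation.

Calculate the product ΔEΔt:
ΔE = 9.974 eV = 1.598e-18 J
ΔEΔt = (1.598e-18 J) × (7.162e-18 s)
ΔEΔt = 1.144e-35 J·s

Compare to the minimum allowed value ℏ/2:
ℏ/2 = 5.273e-35 J·s

Since ΔEΔt = 1.144e-35 J·s < 5.273e-35 J·s = ℏ/2,
this violates the uncertainty relation.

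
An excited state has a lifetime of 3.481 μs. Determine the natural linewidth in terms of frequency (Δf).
22.861 kHz

Using the energy-time uncertainty principle and E = hf:
ΔEΔt ≥ ℏ/2
hΔf·Δt ≥ ℏ/2

The minimum frequency uncertainty is:
Δf = ℏ/(2hτ) = 1/(4πτ)
Δf = 1/(4π × 3.481e-06 s)
Δf = 2.286e+04 Hz = 22.861 kHz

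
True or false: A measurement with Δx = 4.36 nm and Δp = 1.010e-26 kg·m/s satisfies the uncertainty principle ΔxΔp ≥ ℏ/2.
No, it violates the uncertainty principle (impossible measurement).

Calculate the product ΔxΔp:
ΔxΔp = (4.360e-09 m) × (1.010e-26 kg·m/s)
ΔxΔp = 4.404e-35 J·s

Compare to the minimum allowed value ℏ/2:
ℏ/2 = 5.273e-35 J·s

Since ΔxΔp = 4.404e-35 J·s < 5.273e-35 J·s = ℏ/2,
the measurement violates the uncertainty principle.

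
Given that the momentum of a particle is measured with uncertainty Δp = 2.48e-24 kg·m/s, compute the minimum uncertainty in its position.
21.262 pm

Using the Heisenberg uncertainty principle:
ΔxΔp ≥ ℏ/2

The minimum uncertainty in position is:
Δx_min = ℏ/(2Δp)
Δx_min = (1.055e-34 J·s) / (2 × 2.480e-24 kg·m/s)
Δx_min = 2.126e-11 m = 21.262 pm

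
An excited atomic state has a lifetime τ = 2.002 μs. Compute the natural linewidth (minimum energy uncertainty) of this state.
164.389 peV

Using the energy-time uncertainty principle:
ΔEΔt ≥ ℏ/2

The lifetime τ represents the time uncertainty Δt.
The natural linewidth (minimum energy uncertainty) is:

ΔE = ℏ/(2τ)
ΔE = (1.055e-34 J·s) / (2 × 2.002e-06 s)
ΔE = 2.634e-29 J = 164.389 peV

This natural linewidth limits the precision of spectroscopic measurements.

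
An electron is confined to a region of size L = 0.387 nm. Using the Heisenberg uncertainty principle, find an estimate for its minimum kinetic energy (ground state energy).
63.598 meV

Using the uncertainty principle to estimate ground state energy:

1. The position uncertainty is approximately the confinement size:
   Δx ≈ L = 3.870e-10 m

2. From ΔxΔp ≥ ℏ/2, the minimum momentum uncertainty is:
   Δp ≈ ℏ/(2L) = 1.362e-25 kg·m/s

3. The kinetic energy is approximately:
   KE ≈ (Δp)²/(2m) = (1.362e-25)²/(2 × 9.109e-31 kg)
   KE ≈ 1.019e-20 J = 63.598 meV

This is an order-of-magnitude estimate of the ground state energy.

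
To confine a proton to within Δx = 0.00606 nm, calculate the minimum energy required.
141.257 meV

Localizing a particle requires giving it sufficient momentum uncertainty:

1. From uncertainty principle: Δp ≥ ℏ/(2Δx)
   Δp_min = (1.055e-34 J·s) / (2 × 6.060e-12 m)
   Δp_min = 8.701e-24 kg·m/s

2. This momentum uncertainty corresponds to kinetic energy:
   KE ≈ (Δp)²/(2m) = (8.701e-24)²/(2 × 1.673e-27 kg)
   KE = 2.263e-20 J = 141.257 meV

Tighter localization requires more energy.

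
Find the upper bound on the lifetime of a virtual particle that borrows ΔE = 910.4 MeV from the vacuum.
3.615 × 10^-25 s

Using the energy-time uncertainty principle:
ΔEΔt ≥ ℏ/2

For a virtual particle borrowing energy ΔE, the maximum lifetime is:
Δt_max = ℏ/(2ΔE)

Converting energy:
ΔE = 910.4 MeV = 1.459e-10 J

Δt_max = (1.055e-34 J·s) / (2 × 1.459e-10 J)
Δt_max = 3.615e-25 s = 3.615 × 10^-25 s

Virtual particles with higher borrowed energy exist for shorter times.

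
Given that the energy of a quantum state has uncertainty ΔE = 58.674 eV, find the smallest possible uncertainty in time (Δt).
5.609 as

Using the energy-time uncertainty principle:
ΔEΔt ≥ ℏ/2

The minimum uncertainty in time is:
Δt_min = ℏ/(2ΔE)
Δt_min = (1.055e-34 J·s) / (2 × 9.401e-18 J)
Δt_min = 5.609e-18 s = 5.609 as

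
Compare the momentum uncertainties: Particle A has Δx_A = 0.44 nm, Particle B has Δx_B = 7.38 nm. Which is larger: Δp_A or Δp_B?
Particle A has the larger minimum momentum uncertainty, by a factor of 16.77.

For each particle, the minimum momentum uncertainty is Δp_min = ℏ/(2Δx):

Particle A: Δp_A = ℏ/(2×4.400e-10 m) = 1.198e-25 kg·m/s
Particle B: Δp_B = ℏ/(2×7.380e-09 m) = 7.145e-27 kg·m/s

Ratio: Δp_A/Δp_B = 16.77

Since Δp_min ∝ 1/Δx, the particle with smaller position uncertainty (A) has larger momentum uncertainty.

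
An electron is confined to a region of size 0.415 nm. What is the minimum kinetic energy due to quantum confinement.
55.305 meV

Using the uncertainty principle:

1. Position uncertainty: Δx ≈ 4.150e-10 m
2. Minimum momentum uncertainty: Δp = ℏ/(2Δx) = 1.271e-25 kg·m/s
3. Minimum kinetic energy:
   KE = (Δp)²/(2m) = (1.271e-25)²/(2 × 9.109e-31 kg)
   KE = 8.861e-21 J = 55.305 meV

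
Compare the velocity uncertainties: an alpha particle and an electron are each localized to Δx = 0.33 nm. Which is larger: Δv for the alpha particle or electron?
The electron has the larger minimum velocity uncertainty, by a ratio of 7294.3.

For both particles, Δp_min = ℏ/(2Δx) = 1.598e-25 kg·m/s (same for both).

The velocity uncertainty is Δv = Δp/m:
- alpha particle: Δv = 1.598e-25 / 6.645e-27 = 2.405e+01 m/s = 24.047 m/s
- electron: Δv = 1.598e-25 / 9.109e-31 = 1.754e+05 m/s = 175.406 km/s

Ratio: 1.754e+05 / 2.405e+01 = 7294.3

The lighter particle has larger velocity uncertainty because Δv ∝ 1/m.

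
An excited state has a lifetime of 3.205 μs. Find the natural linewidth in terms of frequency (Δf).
24.829 kHz

Using the energy-time uncertainty principle and E = hf:
ΔEΔt ≥ ℏ/2
hΔf·Δt ≥ ℏ/2

The minimum frequency uncertainty is:
Δf = ℏ/(2hτ) = 1/(4πτ)
Δf = 1/(4π × 3.205e-06 s)
Δf = 2.483e+04 Hz = 24.829 kHz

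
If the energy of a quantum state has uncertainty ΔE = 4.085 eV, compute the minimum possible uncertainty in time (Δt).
80.564 as

Using the energy-time uncertainty principle:
ΔEΔt ≥ ℏ/2

The minimum uncertainty in time is:
Δt_min = ℏ/(2ΔE)
Δt_min = (1.055e-34 J·s) / (2 × 6.545e-19 J)
Δt_min = 8.056e-17 s = 80.564 as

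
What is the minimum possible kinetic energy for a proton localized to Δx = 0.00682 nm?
111.528 meV

Localizing a particle requires giving it sufficient momentum uncertainty:

1. From uncertainty principle: Δp ≥ ℏ/(2Δx)
   Δp_min = (1.055e-34 J·s) / (2 × 6.820e-12 m)
   Δp_min = 7.731e-24 kg·m/s

2. This momentum uncertainty corresponds to kinetic energy:
   KE ≈ (Δp)²/(2m) = (7.731e-24)²/(2 × 1.673e-27 kg)
   KE = 1.787e-20 J = 111.528 meV

Tighter localization requires more energy.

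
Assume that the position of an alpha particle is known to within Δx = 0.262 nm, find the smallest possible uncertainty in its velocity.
30.288 m/s

Using the Heisenberg uncertainty principle and Δp = mΔv:
ΔxΔp ≥ ℏ/2
Δx(mΔv) ≥ ℏ/2

The minimum uncertainty in velocity is:
Δv_min = ℏ/(2mΔx)
Δv_min = (1.055e-34 J·s) / (2 × 6.645e-27 kg × 2.620e-10 m)
Δv_min = 3.029e+01 m/s = 30.288 m/s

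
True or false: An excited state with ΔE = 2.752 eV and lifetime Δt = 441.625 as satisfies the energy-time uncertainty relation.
Yes, it satisfies the uncertainty relation.

Calculate the product ΔEΔt:
ΔE = 2.752 eV = 4.409e-19 J
ΔEΔt = (4.409e-19 J) × (4.416e-16 s)
ΔEΔt = 1.947e-34 J·s

Compare to the minimum allowed value ℏ/2:
ℏ/2 = 5.273e-35 J·s

Since ΔEΔt = 1.947e-34 J·s ≥ 5.273e-35 J·s = ℏ/2,
this satisfies the uncertainty relation.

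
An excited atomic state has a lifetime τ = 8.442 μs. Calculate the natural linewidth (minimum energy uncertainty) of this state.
38.984 peV

Using the energy-time uncertainty principle:
ΔEΔt ≥ ℏ/2

The lifetime τ represents the time uncertainty Δt.
The natural linewidth (minimum energy uncertainty) is:

ΔE = ℏ/(2τ)
ΔE = (1.055e-34 J·s) / (2 × 8.442e-06 s)
ΔE = 6.246e-30 J = 38.984 peV

This natural linewidth limits the precision of spectroscopic measurements.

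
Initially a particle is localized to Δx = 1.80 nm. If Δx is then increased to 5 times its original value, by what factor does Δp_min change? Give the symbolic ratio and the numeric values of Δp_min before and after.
Original Δp_min = 2.929 × 10^-26 kg·m/s; new Δp'_min = 5.859 × 10^-27 kg·m/s; ratio Δp'_min/Δp_min = 1/5.

From the uncertainty principle ΔxΔp ≥ ℏ/2, the minimum momentum uncertainty is Δp_min = ℏ/(2Δx).

Original (Δx = 1.80 nm = 1.800e-09 m):
Δp_min = (1.055e-34 J·s)/(2 × 1.800e-09 m) = 2.929e-26 kg·m/s

When Δx → 5Δx:
Δp'_min = ℏ/(2 × 5Δx) = (1/5) × ℏ/(2Δx) = (1/5) × Δp_min
Δp'_min = 1/5 × 2.929e-26 kg·m/s = 5.859e-27 kg·m/s

Since Δp_min ∝ 1/Δx, when Δx is increased to 5 times its original value, Δp_min decreases to 1/5 of its original value.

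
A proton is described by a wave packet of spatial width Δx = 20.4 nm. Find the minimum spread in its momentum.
2.585 × 10^-27 kg·m/s

For a wave packet, the spatial width Δx and momentum spread Δp are related by the uncertainty principle:
ΔxΔp ≥ ℏ/2

The minimum momentum spread is:
Δp_min = ℏ/(2Δx)
Δp_min = (1.055e-34 J·s) / (2 × 2.040e-08 m)
Δp_min = 2.585e-27 kg·m/s

A wave packet cannot have both a well-defined position and well-defined momentum.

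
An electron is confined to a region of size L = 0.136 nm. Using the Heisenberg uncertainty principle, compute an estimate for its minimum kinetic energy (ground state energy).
514.974 meV

Using the uncertainty principle to estimate ground state energy:

1. The position uncertainty is approximately the confinement size:
   Δx ≈ L = 1.360e-10 m

2. From ΔxΔp ≥ ℏ/2, the minimum momentum uncertainty is:
   Δp ≈ ℏ/(2L) = 3.877e-25 kg·m/s

3. The kinetic energy is approximately:
   KE ≈ (Δp)²/(2m) = (3.877e-25)²/(2 × 9.109e-31 kg)
   KE ≈ 8.251e-20 J = 514.974 meV

This is an order-of-magnitude estimate of the ground state energy.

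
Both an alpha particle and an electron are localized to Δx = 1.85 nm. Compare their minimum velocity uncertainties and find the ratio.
The electron has the larger minimum velocity uncertainty, by a ratio of 7294.3.

For both particles, Δp_min = ℏ/(2Δx) = 2.850e-26 kg·m/s (same for both).

The velocity uncertainty is Δv = Δp/m:
- alpha particle: Δv = 2.850e-26 / 6.645e-27 = 4.289e+00 m/s = 4.289 m/s
- electron: Δv = 2.850e-26 / 9.109e-31 = 3.129e+04 m/s = 31.289 km/s

Ratio: 3.129e+04 / 4.289e+00 = 7294.3

The lighter particle has larger velocity uncertainty because Δv ∝ 1/m.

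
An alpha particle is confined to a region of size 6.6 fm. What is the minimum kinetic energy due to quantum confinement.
29.977 keV

Using the uncertainty principle:

1. Position uncertainty: Δx ≈ 6.600e-15 m
2. Minimum momentum uncertainty: Δp = ℏ/(2Δx) = 7.989e-21 kg·m/s
3. Minimum kinetic energy:
   KE = (Δp)²/(2m) = (7.989e-21)²/(2 × 6.645e-27 kg)
   KE = 4.803e-15 J = 29.977 keV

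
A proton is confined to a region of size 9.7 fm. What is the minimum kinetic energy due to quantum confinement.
55.133 keV

Using the uncertainty principle:

1. Position uncertainty: Δx ≈ 9.700e-15 m
2. Minimum momentum uncertainty: Δp = ℏ/(2Δx) = 5.436e-21 kg·m/s
3. Minimum kinetic energy:
   KE = (Δp)²/(2m) = (5.436e-21)²/(2 × 1.673e-27 kg)
   KE = 8.833e-15 J = 55.133 keV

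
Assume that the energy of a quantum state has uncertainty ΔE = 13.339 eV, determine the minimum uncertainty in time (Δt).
24.672 as

Using the energy-time uncertainty principle:
ΔEΔt ≥ ℏ/2

The minimum uncertainty in time is:
Δt_min = ℏ/(2ΔE)
Δt_min = (1.055e-34 J·s) / (2 × 2.137e-18 J)
Δt_min = 2.467e-17 s = 24.672 as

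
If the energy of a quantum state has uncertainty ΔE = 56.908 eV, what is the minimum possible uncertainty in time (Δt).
5.783 as

Using the energy-time uncertainty principle:
ΔEΔt ≥ ℏ/2

The minimum uncertainty in time is:
Δt_min = ℏ/(2ΔE)
Δt_min = (1.055e-34 J·s) / (2 × 9.118e-18 J)
Δt_min = 5.783e-18 s = 5.783 as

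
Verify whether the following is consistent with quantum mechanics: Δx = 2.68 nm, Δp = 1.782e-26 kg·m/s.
No, it violates the uncertainty principle (impossible measurement).

Calculate the product ΔxΔp:
ΔxΔp = (2.680e-09 m) × (1.782e-26 kg·m/s)
ΔxΔp = 4.776e-35 J·s

Compare to the minimum allowed value ℏ/2:
ℏ/2 = 5.273e-35 J·s

Since ΔxΔp = 4.776e-35 J·s < 5.273e-35 J·s = ℏ/2,
the measurement violates the uncertainty principle.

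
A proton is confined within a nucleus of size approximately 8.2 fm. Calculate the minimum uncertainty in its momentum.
6.430 × 10^-21 kg·m/s

Using the Heisenberg uncertainty principle:
ΔxΔp ≥ ℏ/2

With Δx ≈ L = 8.200e-15 m (the confinement size):
Δp_min = ℏ/(2Δx)
Δp_min = (1.055e-34 J·s) / (2 × 8.200e-15 m)
Δp_min = 6.430e-21 kg·m/s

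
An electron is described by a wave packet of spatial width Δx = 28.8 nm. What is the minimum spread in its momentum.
1.831 × 10^-27 kg·m/s

For a wave packet, the spatial width Δx and momentum spread Δp are related by the uncertainty principle:
ΔxΔp ≥ ℏ/2

The minimum momentum spread is:
Δp_min = ℏ/(2Δx)
Δp_min = (1.055e-34 J·s) / (2 × 2.880e-08 m)
Δp_min = 1.831e-27 kg·m/s

A wave packet cannot have both a well-defined position and well-defined momentum.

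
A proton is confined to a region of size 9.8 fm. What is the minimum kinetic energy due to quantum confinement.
54.013 keV

Using the uncertainty principle:

1. Position uncertainty: Δx ≈ 9.800e-15 m
2. Minimum momentum uncertainty: Δp = ℏ/(2Δx) = 5.380e-21 kg·m/s
3. Minimum kinetic energy:
   KE = (Δp)²/(2m) = (5.380e-21)²/(2 × 1.673e-27 kg)
   KE = 8.654e-15 J = 54.013 keV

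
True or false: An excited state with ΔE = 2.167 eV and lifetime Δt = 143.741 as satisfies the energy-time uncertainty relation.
No, it violates the uncertainty relation.

Calculate the product ΔEΔt:
ΔE = 2.167 eV = 3.472e-19 J
ΔEΔt = (3.472e-19 J) × (1.437e-16 s)
ΔEΔt = 4.991e-35 J·s

Compare to the minimum allowed value ℏ/2:
ℏ/2 = 5.273e-35 J·s

Since ΔEΔt = 4.991e-35 J·s < 5.273e-35 J·s = ℏ/2,
this violates the uncertainty relation.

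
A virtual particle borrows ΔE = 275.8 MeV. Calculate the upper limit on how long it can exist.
1.193 ys

Using the energy-time uncertainty principle:
ΔEΔt ≥ ℏ/2

For a virtual particle borrowing energy ΔE, the maximum lifetime is:
Δt_max = ℏ/(2ΔE)

Converting energy:
ΔE = 275.8 MeV = 4.419e-11 J

Δt_max = (1.055e-34 J·s) / (2 × 4.419e-11 J)
Δt_max = 1.193e-24 s = 1.193 ys

Virtual particles with higher borrowed energy exist for shorter times.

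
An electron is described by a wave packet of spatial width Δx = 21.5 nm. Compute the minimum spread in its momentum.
2.452 × 10^-27 kg·m/s

For a wave packet, the spatial width Δx and momentum spread Δp are related by the uncertainty principle:
ΔxΔp ≥ ℏ/2

The minimum momentum spread is:
Δp_min = ℏ/(2Δx)
Δp_min = (1.055e-34 J·s) / (2 × 2.150e-08 m)
Δp_min = 2.452e-27 kg·m/s

A wave packet cannot have both a well-defined position and well-defined momentum.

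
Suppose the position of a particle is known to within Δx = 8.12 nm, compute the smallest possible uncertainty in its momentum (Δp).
6.494 × 10^-27 kg·m/s

Using the Heisenberg uncertainty principle:
ΔxΔp ≥ ℏ/2

The minimum uncertainty in momentum is:
Δp_min = ℏ/(2Δx)
Δp_min = (1.055e-34 J·s) / (2 × 8.120e-09 m)
Δp_min = 6.494e-27 kg·m/s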